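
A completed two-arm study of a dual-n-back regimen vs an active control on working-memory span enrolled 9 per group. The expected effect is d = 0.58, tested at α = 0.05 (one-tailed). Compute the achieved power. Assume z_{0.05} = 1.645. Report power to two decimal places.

power ≈ 0.34

For two equal groups, power = Φ(d·√(n/2) − z_{α}).
d·√(n/2) = 0.58 × √(9/2) = 0.58 × 2.121 = 1.230.
z_β = 1.230 − 1.645 = -0.415.
Power = Φ(-0.415) = 0.339.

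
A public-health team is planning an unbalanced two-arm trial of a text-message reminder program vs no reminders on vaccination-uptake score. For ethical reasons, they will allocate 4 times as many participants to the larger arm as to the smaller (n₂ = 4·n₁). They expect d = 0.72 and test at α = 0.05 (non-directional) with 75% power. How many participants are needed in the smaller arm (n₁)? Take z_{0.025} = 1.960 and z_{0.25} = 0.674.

n₁ = 17

With allocation ratio k = n₂/n₁ = 4, Var(x̄₁−x̄₂) = σ²(1/n₁ + 1/(k·n₁)) = σ²·(k+1)/(k·n₁).
So n₁ = (1 + 1/k)·((z_{α/2} + z_β)/d)² = 1.250 × (2.634/0.72)².
n₁ = 1.250 × 13.38 = 16.7.
Round up: n₁ = 17, giving n₂ = 4 × 17 = 68.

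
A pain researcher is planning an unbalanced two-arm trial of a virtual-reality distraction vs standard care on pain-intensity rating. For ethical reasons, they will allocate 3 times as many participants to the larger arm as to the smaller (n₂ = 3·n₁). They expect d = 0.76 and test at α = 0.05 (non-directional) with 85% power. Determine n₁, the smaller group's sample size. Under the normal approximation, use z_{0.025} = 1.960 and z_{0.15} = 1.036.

With allocation ratio k = n₂/n₁ = 3, Var(x̄₁−x̄₂) = σ²(1/n₁ + 1/(k·n₁)) = σ²·(k+1)/(k·n₁).
So n₁ = (1 + 1/k)·((z_{α/2} + z_β)/d)² = 1.333 × (2.996/0.76)².
n₁ = 1.333 × 15.54 = 20.7.
Round up: n₁ = 21, giving n₂ = 3 × 21 = 63.

n₁ = 21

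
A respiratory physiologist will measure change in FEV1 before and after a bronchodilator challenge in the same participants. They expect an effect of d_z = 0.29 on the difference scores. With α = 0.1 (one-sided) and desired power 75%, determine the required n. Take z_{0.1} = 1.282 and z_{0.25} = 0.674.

For a paired (one-sample on differences) test: n = ((z_{α} + z_β) / d)².
z_{α} + z_β = 1.282 + 0.674 = 1.956.
n = (1.956 / 0.29)² = 6.745² = 45.49.
Round up.

n = 46 pairs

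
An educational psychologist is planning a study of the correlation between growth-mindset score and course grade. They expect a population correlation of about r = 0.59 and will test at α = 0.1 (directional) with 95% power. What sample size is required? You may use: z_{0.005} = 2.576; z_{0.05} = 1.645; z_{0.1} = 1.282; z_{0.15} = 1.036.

Fisher's z: C = ½·ln((1+r)/(1−r)) = ½·ln(3.8780) = 0.6777.
n = ((z_{α} + z_β)/C)² + 3.
(1.282 + 1.645) / 0.6777 = 2.927 / 0.6777 = 4.319.
n = 4.319² + 3 = 18.65 + 3 = 21.7.
Round up.

n = 22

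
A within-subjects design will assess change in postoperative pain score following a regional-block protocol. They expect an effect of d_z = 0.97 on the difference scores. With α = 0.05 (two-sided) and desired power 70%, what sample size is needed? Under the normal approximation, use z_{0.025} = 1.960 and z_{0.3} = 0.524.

n = 7 pairs

For a paired (one-sample on differences) test: n = ((z_{α/2} + z_β) / d)².
z_{α/2} + z_β = 1.960 + 0.524 = 2.484.
n = (2.484 / 0.97)² = 2.561² = 6.56.
Round up.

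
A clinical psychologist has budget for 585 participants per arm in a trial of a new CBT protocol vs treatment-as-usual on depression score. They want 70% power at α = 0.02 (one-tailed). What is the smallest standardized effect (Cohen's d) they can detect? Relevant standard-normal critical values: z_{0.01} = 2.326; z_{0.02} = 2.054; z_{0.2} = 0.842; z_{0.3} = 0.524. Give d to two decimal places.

For two independent groups of n = 585 each: d_min = (z_{α} + z_β)·√(2/n).
z-sum = 2.054 + 0.524 = 2.578.
d_min = 2.578 × √(2/585) = 2.578 × 0.0585 = 0.151.

d_min ≈ 0.15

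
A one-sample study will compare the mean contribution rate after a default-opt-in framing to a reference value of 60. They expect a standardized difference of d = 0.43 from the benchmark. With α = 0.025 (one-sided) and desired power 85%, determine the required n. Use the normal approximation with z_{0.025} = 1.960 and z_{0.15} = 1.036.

n = 49

For a one-sample test: n = ((z_{α} + z_β) / d)².
z_{α} + z_β = 1.960 + 1.036 = 2.996.
n = (2.996 / 0.43)² = 6.967² = 48.55.
Round up.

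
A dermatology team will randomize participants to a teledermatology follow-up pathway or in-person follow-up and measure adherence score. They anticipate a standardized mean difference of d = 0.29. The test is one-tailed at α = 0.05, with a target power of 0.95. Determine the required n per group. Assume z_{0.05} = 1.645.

For two independent groups with equal n: n = 2·((z_{α} + z_β) / d)².
z_{α} + z_β = 1.645 + 1.645 = 3.290.
n = 2 × (3.290 / 0.29)² = 2 × 11.345² = 2 × 128.71 = 257.4.
Round up to the next whole participant.

n = 258 per group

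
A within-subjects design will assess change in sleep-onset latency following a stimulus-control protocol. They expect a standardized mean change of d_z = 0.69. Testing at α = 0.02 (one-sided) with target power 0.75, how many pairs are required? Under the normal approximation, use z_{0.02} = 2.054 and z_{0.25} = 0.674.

n = 16 pairs

For a paired (one-sample on differences) test: n = ((z_{α} + z_β) / d)².
z_{α} + z_β = 2.054 + 0.674 = 2.728.
n = (2.728 / 0.69)² = 3.954² = 15.63.
Round up.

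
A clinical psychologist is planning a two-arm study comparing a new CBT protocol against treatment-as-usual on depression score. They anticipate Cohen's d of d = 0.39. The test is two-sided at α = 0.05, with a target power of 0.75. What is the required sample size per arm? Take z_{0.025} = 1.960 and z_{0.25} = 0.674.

n = 92 per group

For two independent groups with equal n: n = 2·((z_{α/2} + z_β) / d)².
z_{α/2} + z_β = 1.960 + 0.674 = 2.634.
n = 2 × (2.634 / 0.39)² = 2 × 6.754² = 2 × 45.61 = 91.2.
Round up to the next whole participant.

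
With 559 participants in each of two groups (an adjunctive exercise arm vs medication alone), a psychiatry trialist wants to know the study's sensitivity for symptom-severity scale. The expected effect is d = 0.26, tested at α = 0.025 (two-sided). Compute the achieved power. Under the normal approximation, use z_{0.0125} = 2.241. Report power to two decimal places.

For two equal groups, power = Φ(d·√(n/2) − z_{α/2}).
d·√(n/2) = 0.26 × √(559/2) = 0.26 × 16.718 = 4.347.
z_β = 4.347 − 2.241 = 2.106.
Power = Φ(2.106) = 0.982.

power ≈ 0.98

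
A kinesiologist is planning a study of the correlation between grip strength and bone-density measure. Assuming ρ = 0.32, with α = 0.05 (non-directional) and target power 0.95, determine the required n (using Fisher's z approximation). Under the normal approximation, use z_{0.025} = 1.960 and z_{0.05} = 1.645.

Fisher's z: C = ½·ln((1+r)/(1−r)) = ½·ln(1.9412) = 0.3316.
n = ((z_{α/2} + z_β)/C)² + 3.
(1.960 + 1.645) / 0.3316 = 3.605 / 0.3316 = 10.872.
n = 10.872² + 3 = 118.19 + 3 = 121.2.
Round up.

n = 122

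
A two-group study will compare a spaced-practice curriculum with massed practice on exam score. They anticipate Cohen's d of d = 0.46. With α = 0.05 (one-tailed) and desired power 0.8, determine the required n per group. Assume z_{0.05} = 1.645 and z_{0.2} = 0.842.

n = 59 per group

For two independent groups with equal n: n = 2·((z_{α} + z_β) / d)².
z_{α} + z_β = 1.645 + 0.842 = 2.487.
n = 2 × (2.487 / 0.46)² = 2 × 5.407² = 2 × 29.23 = 58.5.
Round up to the next whole participant.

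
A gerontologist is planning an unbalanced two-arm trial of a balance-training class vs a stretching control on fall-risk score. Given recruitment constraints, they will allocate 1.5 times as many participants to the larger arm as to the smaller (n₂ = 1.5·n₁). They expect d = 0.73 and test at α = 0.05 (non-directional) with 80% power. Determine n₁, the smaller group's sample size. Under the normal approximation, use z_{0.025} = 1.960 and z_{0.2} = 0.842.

n₁ = 25

With allocation ratio k = n₂/n₁ = 1.5, Var(x̄₁−x̄₂) = σ²(1/n₁ + 1/(k·n₁)) = σ²·(k+1)/(k·n₁).
So n₁ = (1 + 1/k)·((z_{α/2} + z_β)/d)² = 1.667 × (2.802/0.73)².
n₁ = 1.667 × 14.73 = 24.6.
Round up: n₁ = 25, giving n₂ = ⌈1.5 × 25⌉ = ⌈37.5⌉ = 38.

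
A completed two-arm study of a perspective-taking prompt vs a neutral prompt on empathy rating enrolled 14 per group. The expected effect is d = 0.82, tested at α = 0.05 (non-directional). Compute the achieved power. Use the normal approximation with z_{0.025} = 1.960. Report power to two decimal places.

power ≈ 0.58

For two equal groups, power = Φ(d·√(n/2) − z_{α/2}).
d·√(n/2) = 0.82 × √(14/2) = 0.82 × 2.646 = 2.170.
z_β = 2.170 − 1.960 = 0.210.
Power = Φ(0.210) = 0.583.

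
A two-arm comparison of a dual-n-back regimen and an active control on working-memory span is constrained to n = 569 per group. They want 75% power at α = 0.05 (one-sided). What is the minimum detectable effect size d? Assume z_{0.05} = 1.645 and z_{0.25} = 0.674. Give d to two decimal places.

For two independent groups of n = 569 each: d_min = (z_{α} + z_β)·√(2/n).
z-sum = 1.645 + 0.674 = 2.319.
d_min = 2.319 × √(2/569) = 2.319 × 0.0593 = 0.137.

d_min ≈ 0.14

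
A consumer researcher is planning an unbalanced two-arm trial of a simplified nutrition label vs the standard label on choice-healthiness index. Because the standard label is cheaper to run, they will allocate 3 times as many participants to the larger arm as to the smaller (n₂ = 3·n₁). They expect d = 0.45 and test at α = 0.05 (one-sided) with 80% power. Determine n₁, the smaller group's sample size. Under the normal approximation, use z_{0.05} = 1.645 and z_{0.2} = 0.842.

n₁ = 41

With allocation ratio k = n₂/n₁ = 3, Var(x̄₁−x̄₂) = σ²(1/n₁ + 1/(k·n₁)) = σ²·(k+1)/(k·n₁).
So n₁ = (1 + 1/k)·((z_{α} + z_β)/d)² = 1.333 × (2.487/0.45)².
n₁ = 1.333 × 30.54 = 40.7.
Round up: n₁ = 41, giving n₂ = 3 × 41 = 123.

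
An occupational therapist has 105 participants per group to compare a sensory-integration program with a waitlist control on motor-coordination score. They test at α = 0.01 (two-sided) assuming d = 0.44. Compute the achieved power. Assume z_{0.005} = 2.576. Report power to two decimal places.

power ≈ 0.73

For two equal groups, power = Φ(d·√(n/2) − z_{α/2}).
d·√(n/2) = 0.44 × √(105/2) = 0.44 × 7.246 = 3.188.
z_β = 3.188 − 2.576 = 0.612.
Power = Φ(0.612) = 0.730.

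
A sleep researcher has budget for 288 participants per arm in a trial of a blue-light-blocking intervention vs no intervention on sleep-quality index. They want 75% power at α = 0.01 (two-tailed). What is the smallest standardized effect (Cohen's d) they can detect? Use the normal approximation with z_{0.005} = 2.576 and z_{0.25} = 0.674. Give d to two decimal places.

For two independent groups of n = 288 each: d_min = (z_{α/2} + z_β)·√(2/n).
z-sum = 2.576 + 0.674 = 3.250.
d_min = 3.250 × √(2/288) = 3.250 × 0.0833 = 0.271.

d_min ≈ 0.27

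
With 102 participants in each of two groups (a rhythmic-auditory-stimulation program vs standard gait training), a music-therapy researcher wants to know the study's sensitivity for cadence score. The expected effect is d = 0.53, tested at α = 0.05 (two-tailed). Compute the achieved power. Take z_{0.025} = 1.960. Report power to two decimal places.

power ≈ 0.97

For two equal groups, power = Φ(d·√(n/2) − z_{α/2}).
d·√(n/2) = 0.53 × √(102/2) = 0.53 × 7.141 = 3.785.
z_β = 3.785 − 1.960 = 1.825.
Power = Φ(1.825) = 0.966.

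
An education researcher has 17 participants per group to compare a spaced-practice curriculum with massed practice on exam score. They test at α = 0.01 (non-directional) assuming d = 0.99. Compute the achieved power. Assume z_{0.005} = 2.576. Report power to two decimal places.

power ≈ 0.62

For two equal groups, power = Φ(d·√(n/2) − z_{α/2}).
d·√(n/2) = 0.99 × √(17/2) = 0.99 × 2.915 = 2.886.
z_β = 2.886 − 2.576 = 0.310.
Power = Φ(0.310) = 0.622.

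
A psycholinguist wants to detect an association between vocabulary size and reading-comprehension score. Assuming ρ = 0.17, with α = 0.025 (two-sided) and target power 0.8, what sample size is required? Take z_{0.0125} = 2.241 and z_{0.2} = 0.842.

n = 326

Fisher's z: C = ½·ln((1+r)/(1−r)) = ½·ln(1.4096) = 0.1717.
n = ((z_{α/2} + z_β)/C)² + 3.
(2.241 + 0.842) / 0.1717 = 3.083 / 0.1717 = 17.956.
n = 17.956² + 3 = 322.41 + 3 = 325.4.
Round up.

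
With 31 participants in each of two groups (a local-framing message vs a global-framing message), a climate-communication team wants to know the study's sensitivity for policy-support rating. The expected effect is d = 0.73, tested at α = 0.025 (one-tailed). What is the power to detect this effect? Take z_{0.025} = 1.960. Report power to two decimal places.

For two equal groups, power = Φ(d·√(n/2) − z_{α}).
d·√(n/2) = 0.73 × √(31/2) = 0.73 × 3.937 = 2.874.
z_β = 2.874 − 1.960 = 0.914.
Power = Φ(0.914) = 0.820.

power ≈ 0.82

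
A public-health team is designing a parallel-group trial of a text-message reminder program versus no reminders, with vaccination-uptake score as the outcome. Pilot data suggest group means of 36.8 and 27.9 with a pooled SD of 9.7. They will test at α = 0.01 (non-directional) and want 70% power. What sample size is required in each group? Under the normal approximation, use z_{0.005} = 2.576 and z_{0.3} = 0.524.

Cohen's d = |M₁ − M₂| / SD_pooled = |36.8 − 27.9| / 9.7 = 8.9 / 9.7 = 0.918.
For two independent groups with equal n: n = 2·((z_{α/2} + z_β) / d)².
z_{α/2} + z_β = 2.576 + 0.524 = 3.100.
n = 2 × (3.100 / 0.918)² = 2 × 3.377² = 2 × 11.40 = 22.8.
Round up to the next whole participant.

n = 23 per group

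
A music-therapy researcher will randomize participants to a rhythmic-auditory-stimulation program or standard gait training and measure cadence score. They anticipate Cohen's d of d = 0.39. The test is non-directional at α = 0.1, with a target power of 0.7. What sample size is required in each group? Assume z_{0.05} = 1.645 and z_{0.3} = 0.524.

For two independent groups with equal n: n = 2·((z_{α/2} + z_β) / d)².
z_{α/2} + z_β = 1.645 + 0.524 = 2.169.
n = 2 × (2.169 / 0.39)² = 2 × 5.562² = 2 × 30.93 = 61.9.
Round up to the next whole participant.

n = 62 per group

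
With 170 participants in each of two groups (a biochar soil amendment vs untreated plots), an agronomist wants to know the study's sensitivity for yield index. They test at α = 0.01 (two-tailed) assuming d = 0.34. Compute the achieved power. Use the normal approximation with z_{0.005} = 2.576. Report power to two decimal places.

power ≈ 0.71

For two equal groups, power = Φ(d·√(n/2) − z_{α/2}).
d·√(n/2) = 0.34 × √(170/2) = 0.34 × 9.220 = 3.135.
z_β = 3.135 − 2.576 = 0.559.
Power = Φ(0.559) = 0.712.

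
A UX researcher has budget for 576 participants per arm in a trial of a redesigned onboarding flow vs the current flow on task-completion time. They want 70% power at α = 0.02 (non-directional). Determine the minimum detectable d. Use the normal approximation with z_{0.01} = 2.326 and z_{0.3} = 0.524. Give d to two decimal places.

d_min ≈ 0.17

For two independent groups of n = 576 each: d_min = (z_{α/2} + z_β)·√(2/n).
z-sum = 2.326 + 0.524 = 2.850.
d_min = 2.850 × √(2/576) = 2.850 × 0.0589 = 0.168.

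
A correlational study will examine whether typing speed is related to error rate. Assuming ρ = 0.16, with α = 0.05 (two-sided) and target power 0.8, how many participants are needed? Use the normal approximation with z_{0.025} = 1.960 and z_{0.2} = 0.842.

Fisher's z: C = ½·ln((1+r)/(1−r)) = ½·ln(1.3810) = 0.1614.
n = ((z_{α/2} + z_β)/C)² + 3.
(1.960 + 0.842) / 0.1614 = 2.802 / 0.1614 = 17.361.
n = 17.361² + 3 = 301.39 + 3 = 304.4.
Round up.

n = 305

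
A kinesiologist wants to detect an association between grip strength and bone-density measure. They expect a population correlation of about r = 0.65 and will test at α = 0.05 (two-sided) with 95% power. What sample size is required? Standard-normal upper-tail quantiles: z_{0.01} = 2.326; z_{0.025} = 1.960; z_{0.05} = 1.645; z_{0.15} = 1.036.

Fisher's z: C = ½·ln((1+r)/(1−r)) = ½·ln(4.7143) = 0.7753.
n = ((z_{α/2} + z_β)/C)² + 3.
(1.960 + 1.645) / 0.7753 = 3.605 / 0.7753 = 4.650.
n = 4.650² + 3 = 21.62 + 3 = 24.6.
Round up.

n = 25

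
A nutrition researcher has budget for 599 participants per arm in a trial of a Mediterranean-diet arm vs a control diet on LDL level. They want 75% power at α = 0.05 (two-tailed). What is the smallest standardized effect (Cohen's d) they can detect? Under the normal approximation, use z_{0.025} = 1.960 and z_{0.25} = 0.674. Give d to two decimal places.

For two independent groups of n = 599 each: d_min = (z_{α/2} + z_β)·√(2/n).
z-sum = 1.960 + 0.674 = 2.634.
d_min = 2.634 × √(2/599) = 2.634 × 0.0578 = 0.152.

d_min ≈ 0.15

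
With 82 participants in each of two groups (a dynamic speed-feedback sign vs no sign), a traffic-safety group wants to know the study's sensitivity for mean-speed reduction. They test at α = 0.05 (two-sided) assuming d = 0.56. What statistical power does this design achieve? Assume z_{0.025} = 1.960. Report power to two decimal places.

For two equal groups, power = Φ(d·√(n/2) − z_{α/2}).
d·√(n/2) = 0.56 × √(82/2) = 0.56 × 6.403 = 3.586.
z_β = 3.586 − 1.960 = 1.626.
Power = Φ(1.626) = 0.948.

power ≈ 0.95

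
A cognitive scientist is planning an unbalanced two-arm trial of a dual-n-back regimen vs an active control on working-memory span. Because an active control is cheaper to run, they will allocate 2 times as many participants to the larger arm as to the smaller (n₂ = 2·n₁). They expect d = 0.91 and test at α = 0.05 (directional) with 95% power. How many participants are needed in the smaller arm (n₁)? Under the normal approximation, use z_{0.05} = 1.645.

n₁ = 20

With allocation ratio k = n₂/n₁ = 2, Var(x̄₁−x̄₂) = σ²(1/n₁ + 1/(k·n₁)) = σ²·(k+1)/(k·n₁).
So n₁ = (1 + 1/k)·((z_{α} + z_β)/d)² = 1.500 × (3.290/0.91)².
n₁ = 1.500 × 13.07 = 19.6.
Round up: n₁ = 20, giving n₂ = 2 × 20 = 40.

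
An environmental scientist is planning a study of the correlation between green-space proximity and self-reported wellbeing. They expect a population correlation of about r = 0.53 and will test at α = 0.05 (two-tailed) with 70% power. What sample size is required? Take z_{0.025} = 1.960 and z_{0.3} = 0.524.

Fisher's z: C = ½·ln((1+r)/(1−r)) = ½·ln(3.2553) = 0.5901.
n = ((z_{α/2} + z_β)/C)² + 3.
(1.960 + 0.524) / 0.5901 = 2.484 / 0.5901 = 4.209.
n = 4.209² + 3 = 17.72 + 3 = 20.7.
Round up.

n = 21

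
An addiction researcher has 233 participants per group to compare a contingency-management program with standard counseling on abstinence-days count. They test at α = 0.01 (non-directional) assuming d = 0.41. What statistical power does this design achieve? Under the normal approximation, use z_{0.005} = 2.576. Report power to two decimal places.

For two equal groups, power = Φ(d·√(n/2) − z_{α/2}).
d·√(n/2) = 0.41 × √(233/2) = 0.41 × 10.794 = 4.425.
z_β = 4.425 − 2.576 = 1.849.
Power = Φ(1.849) = 0.968.

power ≈ 0.97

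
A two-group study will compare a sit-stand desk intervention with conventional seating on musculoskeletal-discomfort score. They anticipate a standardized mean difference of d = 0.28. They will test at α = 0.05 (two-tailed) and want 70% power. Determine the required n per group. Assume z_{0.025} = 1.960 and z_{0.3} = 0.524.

n = 158 per group

For two independent groups with equal n: n = 2·((z_{α/2} + z_β) / d)².
z_{α/2} + z_β = 1.960 + 0.524 = 2.484.
n = 2 × (2.484 / 0.28)² = 2 × 8.871² = 2 × 78.70 = 157.4.
Round up to the next whole participant.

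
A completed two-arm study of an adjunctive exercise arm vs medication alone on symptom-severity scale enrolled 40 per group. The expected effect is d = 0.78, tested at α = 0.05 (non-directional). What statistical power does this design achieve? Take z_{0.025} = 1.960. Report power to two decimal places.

For two equal groups, power = Φ(d·√(n/2) − z_{α/2}).
d·√(n/2) = 0.78 × √(40/2) = 0.78 × 4.472 = 3.488.
z_β = 3.488 − 1.960 = 1.528.
Power = Φ(1.528) = 0.937.

power ≈ 0.94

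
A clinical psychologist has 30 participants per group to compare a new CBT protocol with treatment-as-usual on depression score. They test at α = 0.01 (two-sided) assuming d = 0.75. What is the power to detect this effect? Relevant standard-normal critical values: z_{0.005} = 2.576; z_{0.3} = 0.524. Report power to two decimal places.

For two equal groups, power = Φ(d·√(n/2) − z_{α/2}).
d·√(n/2) = 0.75 × √(30/2) = 0.75 × 3.873 = 2.905.
z_β = 2.905 − 2.576 = 0.329.
Power = Φ(0.329) = 0.629.

power ≈ 0.63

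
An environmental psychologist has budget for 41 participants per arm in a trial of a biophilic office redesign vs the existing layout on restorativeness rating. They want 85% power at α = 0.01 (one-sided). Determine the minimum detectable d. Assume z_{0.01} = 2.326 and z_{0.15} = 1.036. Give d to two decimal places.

d_min ≈ 0.74

For two independent groups of n = 41 each: d_min = (z_{α} + z_β)·√(2/n).
z-sum = 2.326 + 1.036 = 3.362.
d_min = 3.362 × √(2/41) = 3.362 × 0.2209 = 0.743.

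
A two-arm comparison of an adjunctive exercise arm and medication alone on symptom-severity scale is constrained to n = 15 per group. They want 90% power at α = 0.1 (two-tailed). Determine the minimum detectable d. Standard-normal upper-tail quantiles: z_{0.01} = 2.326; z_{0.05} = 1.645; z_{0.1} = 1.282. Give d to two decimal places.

For two independent groups of n = 15 each: d_min = (z_{α/2} + z_β)·√(2/n).
z-sum = 1.645 + 1.282 = 2.927.
d_min = 2.927 × √(2/15) = 2.927 × 0.3651 = 1.069.

d_min ≈ 1.07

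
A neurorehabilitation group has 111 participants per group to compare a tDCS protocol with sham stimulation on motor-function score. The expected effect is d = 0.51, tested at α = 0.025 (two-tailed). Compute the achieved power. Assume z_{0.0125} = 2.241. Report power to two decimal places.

power ≈ 0.94

For two equal groups, power = Φ(d·√(n/2) − z_{α/2}).
d·√(n/2) = 0.51 × √(111/2) = 0.51 × 7.450 = 3.799.
z_β = 3.799 − 2.241 = 1.558.
Power = Φ(1.558) = 0.940.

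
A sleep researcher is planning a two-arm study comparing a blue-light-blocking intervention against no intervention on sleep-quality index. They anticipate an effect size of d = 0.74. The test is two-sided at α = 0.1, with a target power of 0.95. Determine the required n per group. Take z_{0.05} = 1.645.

For two independent groups with equal n: n = 2·((z_{α/2} + z_β) / d)².
z_{α/2} + z_β = 1.645 + 1.645 = 3.290.
n = 2 × (3.290 / 0.74)² = 2 × 4.446² = 2 × 19.77 = 39.5.
Round up to the next whole participant.

n = 40 per group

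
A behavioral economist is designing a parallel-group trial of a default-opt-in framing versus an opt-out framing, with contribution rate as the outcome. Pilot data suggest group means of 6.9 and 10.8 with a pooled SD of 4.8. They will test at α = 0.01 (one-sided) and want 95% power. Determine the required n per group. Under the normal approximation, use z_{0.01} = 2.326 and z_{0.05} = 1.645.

Cohen's d = |M₁ − M₂| / SD_pooled = |6.9 − 10.8| / 4.8 = 3.9 / 4.8 = 0.813.
For two independent groups with equal n: n = 2·((z_{α} + z_β) / d)².
z_{α} + z_β = 2.326 + 1.645 = 3.971.
n = 2 × (3.971 / 0.813)² = 2 × 4.884² = 2 × 23.86 = 47.7.
Round up to the next whole participant.

n = 48 per group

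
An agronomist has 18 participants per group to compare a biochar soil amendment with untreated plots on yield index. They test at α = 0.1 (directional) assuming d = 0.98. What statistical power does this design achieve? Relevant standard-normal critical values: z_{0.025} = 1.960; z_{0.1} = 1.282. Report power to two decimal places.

For two equal groups, power = Φ(d·√(n/2) − z_{α}).
d·√(n/2) = 0.98 × √(18/2) = 0.98 × 3.000 = 2.940.
z_β = 2.940 − 1.282 = 1.658.
Power = Φ(1.658) = 0.951.

power ≈ 0.95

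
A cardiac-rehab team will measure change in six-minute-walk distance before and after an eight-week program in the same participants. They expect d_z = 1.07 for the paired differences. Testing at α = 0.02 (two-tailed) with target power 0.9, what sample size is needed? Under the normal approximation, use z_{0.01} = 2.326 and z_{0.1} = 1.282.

n = 12 pairs

For a paired (one-sample on differences) test: n = ((z_{α/2} + z_β) / d)².
z_{α/2} + z_β = 2.326 + 1.282 = 3.608.
n = (3.608 / 1.07)² = 3.372² = 11.37.
Round up.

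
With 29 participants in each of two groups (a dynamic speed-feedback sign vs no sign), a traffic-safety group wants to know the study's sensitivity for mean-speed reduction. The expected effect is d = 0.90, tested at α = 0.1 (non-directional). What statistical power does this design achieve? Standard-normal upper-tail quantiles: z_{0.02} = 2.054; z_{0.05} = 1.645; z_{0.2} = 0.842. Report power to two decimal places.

power ≈ 0.96

For two equal groups, power = Φ(d·√(n/2) − z_{α/2}).
d·√(n/2) = 0.90 × √(29/2) = 0.90 × 3.808 = 3.427.
z_β = 3.427 − 1.645 = 1.782.
Power = Φ(1.782) = 0.963.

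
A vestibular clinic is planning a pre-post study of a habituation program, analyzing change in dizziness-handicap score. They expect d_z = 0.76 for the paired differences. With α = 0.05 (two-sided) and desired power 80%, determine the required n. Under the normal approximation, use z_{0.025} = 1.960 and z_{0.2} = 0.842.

For a paired (one-sample on differences) test: n = ((z_{α/2} + z_β) / d)².
z_{α/2} + z_β = 1.960 + 0.842 = 2.802.
n = (2.802 / 0.76)² = 3.687² = 13.59.
Round up.

n = 14 pairs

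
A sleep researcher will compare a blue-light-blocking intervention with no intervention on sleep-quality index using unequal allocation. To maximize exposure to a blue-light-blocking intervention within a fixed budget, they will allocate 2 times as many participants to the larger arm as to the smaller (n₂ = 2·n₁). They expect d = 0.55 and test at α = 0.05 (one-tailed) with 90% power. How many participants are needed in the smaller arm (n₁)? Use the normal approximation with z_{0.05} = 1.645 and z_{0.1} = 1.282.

With allocation ratio k = n₂/n₁ = 2, Var(x̄₁−x̄₂) = σ²(1/n₁ + 1/(k·n₁)) = σ²·(k+1)/(k·n₁).
So n₁ = (1 + 1/k)·((z_{α} + z_β)/d)² = 1.500 × (2.927/0.55)².
n₁ = 1.500 × 28.32 = 42.5.
Round up: n₁ = 43, giving n₂ = 2 × 43 = 86.

n₁ = 43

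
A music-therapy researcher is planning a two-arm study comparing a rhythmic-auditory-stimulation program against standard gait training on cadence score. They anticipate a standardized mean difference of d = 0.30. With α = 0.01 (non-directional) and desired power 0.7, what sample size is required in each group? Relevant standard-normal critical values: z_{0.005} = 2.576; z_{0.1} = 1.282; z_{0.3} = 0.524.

For two independent groups with equal n: n = 2·((z_{α/2} + z_β) / d)².
z_{α/2} + z_β = 2.576 + 0.524 = 3.100.
n = 2 × (3.100 / 0.30)² = 2 × 10.333² = 2 × 106.78 = 213.6.
Round up to the next whole participant.

n = 214 per group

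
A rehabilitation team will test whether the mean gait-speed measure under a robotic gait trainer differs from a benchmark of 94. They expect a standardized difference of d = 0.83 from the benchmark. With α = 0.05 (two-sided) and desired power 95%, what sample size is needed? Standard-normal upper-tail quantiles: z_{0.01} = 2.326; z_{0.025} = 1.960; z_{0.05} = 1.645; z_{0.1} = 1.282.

n = 19

For a one-sample test: n = ((z_{α/2} + z_β) / d)².
z_{α/2} + z_β = 1.960 + 1.645 = 3.605.
n = (3.605 / 0.83)² = 4.343² = 18.86.
Round up.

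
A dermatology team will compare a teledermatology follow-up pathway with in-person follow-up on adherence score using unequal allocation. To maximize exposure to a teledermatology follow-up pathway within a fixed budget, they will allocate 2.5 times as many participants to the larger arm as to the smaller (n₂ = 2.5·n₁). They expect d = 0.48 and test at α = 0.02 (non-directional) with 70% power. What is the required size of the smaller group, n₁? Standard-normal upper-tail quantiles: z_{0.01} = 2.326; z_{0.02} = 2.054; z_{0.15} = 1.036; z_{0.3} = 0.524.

n₁ = 50

With allocation ratio k = n₂/n₁ = 2.5, Var(x̄₁−x̄₂) = σ²(1/n₁ + 1/(k·n₁)) = σ²·(k+1)/(k·n₁).
So n₁ = (1 + 1/k)·((z_{α/2} + z_β)/d)² = 1.400 × (2.850/0.48)².
n₁ = 1.400 × 35.25 = 49.4.
Round up: n₁ = 50, giving n₂ = 2.5 × 50 = 125.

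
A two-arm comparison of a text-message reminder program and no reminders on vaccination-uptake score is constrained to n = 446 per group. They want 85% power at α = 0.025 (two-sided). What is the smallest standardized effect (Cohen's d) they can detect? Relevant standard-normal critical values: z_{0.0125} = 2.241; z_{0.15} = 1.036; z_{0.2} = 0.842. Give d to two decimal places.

d_min ≈ 0.22

For two independent groups of n = 446 each: d_min = (z_{α/2} + z_β)·√(2/n).
z-sum = 2.241 + 1.036 = 3.277.
d_min = 3.277 × √(2/446) = 3.277 × 0.0670 = 0.219.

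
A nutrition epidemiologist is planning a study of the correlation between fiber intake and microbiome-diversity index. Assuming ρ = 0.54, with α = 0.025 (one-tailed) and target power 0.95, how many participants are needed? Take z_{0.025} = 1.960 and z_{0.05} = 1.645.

n = 39

Fisher's z: C = ½·ln((1+r)/(1−r)) = ½·ln(3.3478) = 0.6042.
n = ((z_{α} + z_β)/C)² + 3.
(1.960 + 1.645) / 0.6042 = 3.605 / 0.6042 = 5.967.
n = 5.967² + 3 = 35.60 + 3 = 38.6.
Round up.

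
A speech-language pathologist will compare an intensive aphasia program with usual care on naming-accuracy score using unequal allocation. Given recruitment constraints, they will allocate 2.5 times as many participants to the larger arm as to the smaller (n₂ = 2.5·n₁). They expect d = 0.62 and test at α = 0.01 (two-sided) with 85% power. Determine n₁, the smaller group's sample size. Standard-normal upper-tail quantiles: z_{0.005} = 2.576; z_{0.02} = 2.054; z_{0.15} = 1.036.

n₁ = 48

With allocation ratio k = n₂/n₁ = 2.5, Var(x̄₁−x̄₂) = σ²(1/n₁ + 1/(k·n₁)) = σ²·(k+1)/(k·n₁).
So n₁ = (1 + 1/k)·((z_{α/2} + z_β)/d)² = 1.400 × (3.612/0.62)².
n₁ = 1.400 × 33.94 = 47.5.
Round up: n₁ = 48, giving n₂ = 2.5 × 48 = 120.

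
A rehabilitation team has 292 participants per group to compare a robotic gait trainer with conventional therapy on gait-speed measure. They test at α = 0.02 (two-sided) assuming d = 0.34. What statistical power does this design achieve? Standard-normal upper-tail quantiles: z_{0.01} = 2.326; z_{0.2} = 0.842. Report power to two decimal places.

power ≈ 0.96

For two equal groups, power = Φ(d·√(n/2) − z_{α/2}).
d·√(n/2) = 0.34 × √(292/2) = 0.34 × 12.083 = 4.108.
z_β = 4.108 − 2.326 = 1.782.
Power = Φ(1.782) = 0.963.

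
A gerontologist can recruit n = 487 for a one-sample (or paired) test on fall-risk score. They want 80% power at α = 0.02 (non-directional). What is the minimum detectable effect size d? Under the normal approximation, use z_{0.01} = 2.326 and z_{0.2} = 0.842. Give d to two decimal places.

d_min ≈ 0.14

For a single sample (or paired design) of n = 487: d_min = (z_{α/2} + z_β)/√n.
z-sum = 2.326 + 0.842 = 3.168.
d_min = 3.168 / √487 = 3.168 / 22.068 = 0.144.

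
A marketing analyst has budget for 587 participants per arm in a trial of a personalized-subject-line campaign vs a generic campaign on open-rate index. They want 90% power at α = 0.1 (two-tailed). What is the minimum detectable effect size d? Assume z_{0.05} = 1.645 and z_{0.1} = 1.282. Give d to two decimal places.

For two independent groups of n = 587 each: d_min = (z_{α/2} + z_β)·√(2/n).
z-sum = 1.645 + 1.282 = 2.927.
d_min = 2.927 × √(2/587) = 2.927 × 0.0584 = 0.171.

d_min ≈ 0.17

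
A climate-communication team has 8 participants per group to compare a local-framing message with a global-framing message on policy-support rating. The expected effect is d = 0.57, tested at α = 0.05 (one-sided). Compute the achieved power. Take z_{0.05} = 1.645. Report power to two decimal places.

For two equal groups, power = Φ(d·√(n/2) − z_{α}).
d·√(n/2) = 0.57 × √(8/2) = 0.57 × 2.000 = 1.140.
z_β = 1.140 − 1.645 = -0.505.
Power = Φ(-0.505) = 0.307.

power ≈ 0.31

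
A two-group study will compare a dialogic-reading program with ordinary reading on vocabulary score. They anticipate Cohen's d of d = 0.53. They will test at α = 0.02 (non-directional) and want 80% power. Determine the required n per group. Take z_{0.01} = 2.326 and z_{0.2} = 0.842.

n = 72 per group

For two independent groups with equal n: n = 2·((z_{α/2} + z_β) / d)².
z_{α/2} + z_β = 2.326 + 0.842 = 3.168.
n = 2 × (3.168 / 0.53)² = 2 × 5.977² = 2 × 35.73 = 71.5.
Round up to the next whole participant.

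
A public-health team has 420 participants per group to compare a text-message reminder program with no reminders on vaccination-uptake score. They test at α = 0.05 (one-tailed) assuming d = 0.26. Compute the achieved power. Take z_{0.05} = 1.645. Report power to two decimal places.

For two equal groups, power = Φ(d·√(n/2) − z_{α}).
d·√(n/2) = 0.26 × √(420/2) = 0.26 × 14.491 = 3.768.
z_β = 3.768 − 1.645 = 2.123.
Power = Φ(2.123) = 0.983.

power ≈ 0.98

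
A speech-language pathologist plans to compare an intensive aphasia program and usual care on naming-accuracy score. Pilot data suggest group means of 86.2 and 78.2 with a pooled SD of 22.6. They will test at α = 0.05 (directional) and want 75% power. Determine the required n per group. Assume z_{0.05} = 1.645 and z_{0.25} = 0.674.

Cohen's d = |M₁ − M₂| / SD_pooled = |86.2 − 78.2| / 22.6 = 8.0 / 22.6 = 0.354.
For two independent groups with equal n: n = 2·((z_{α} + z_β) / d)².
z_{α} + z_β = 1.645 + 0.674 = 2.319.
n = 2 × (2.319 / 0.354)² = 2 × 6.551² = 2 × 42.91 = 85.8.
Round up to the next whole participant.

n = 86 per group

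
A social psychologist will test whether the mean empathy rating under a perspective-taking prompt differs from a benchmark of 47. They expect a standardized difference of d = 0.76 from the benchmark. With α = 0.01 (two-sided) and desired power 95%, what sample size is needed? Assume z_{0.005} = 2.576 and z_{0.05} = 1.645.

For a one-sample test: n = ((z_{α/2} + z_β) / d)².
z_{α/2} + z_β = 2.576 + 1.645 = 4.221.
n = (4.221 / 0.76)² = 5.554² = 30.85.
Round up.

n = 31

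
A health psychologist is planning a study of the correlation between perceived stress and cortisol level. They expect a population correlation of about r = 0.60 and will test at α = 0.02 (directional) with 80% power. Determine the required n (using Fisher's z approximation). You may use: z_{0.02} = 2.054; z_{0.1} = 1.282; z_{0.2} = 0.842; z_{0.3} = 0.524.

n = 21

Fisher's z: C = ½·ln((1+r)/(1−r)) = ½·ln(4.0000) = 0.6931.
n = ((z_{α} + z_β)/C)² + 3.
(2.054 + 0.842) / 0.6931 = 2.896 / 0.6931 = 4.178.
n = 4.178² + 3 = 17.46 + 3 = 20.5.
Round up.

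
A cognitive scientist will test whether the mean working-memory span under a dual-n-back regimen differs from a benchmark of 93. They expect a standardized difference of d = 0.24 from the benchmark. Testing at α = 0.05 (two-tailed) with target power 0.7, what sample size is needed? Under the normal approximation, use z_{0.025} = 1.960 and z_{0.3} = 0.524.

For a one-sample test: n = ((z_{α/2} + z_β) / d)².
z_{α/2} + z_β = 1.960 + 0.524 = 2.484.
n = (2.484 / 0.24)² = 10.350² = 107.12.
Round up.

n = 108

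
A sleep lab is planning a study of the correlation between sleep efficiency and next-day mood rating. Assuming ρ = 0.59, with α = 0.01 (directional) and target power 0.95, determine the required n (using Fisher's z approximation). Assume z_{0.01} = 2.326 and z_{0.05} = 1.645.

Fisher's z: C = ½·ln((1+r)/(1−r)) = ½·ln(3.8780) = 0.6777.
n = ((z_{α} + z_β)/C)² + 3.
(2.326 + 1.645) / 0.6777 = 3.971 / 0.6777 = 5.860.
n = 5.860² + 3 = 34.33 + 3 = 37.3.
Round up.

n = 38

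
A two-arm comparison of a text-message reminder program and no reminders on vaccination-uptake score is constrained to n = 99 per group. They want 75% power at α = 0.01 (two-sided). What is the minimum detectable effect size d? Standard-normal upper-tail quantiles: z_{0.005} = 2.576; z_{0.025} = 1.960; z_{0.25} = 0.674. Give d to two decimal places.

d_min ≈ 0.46

For two independent groups of n = 99 each: d_min = (z_{α/2} + z_β)·√(2/n).
z-sum = 2.576 + 0.674 = 3.250.
d_min = 3.250 × √(2/99) = 3.250 × 0.1421 = 0.462.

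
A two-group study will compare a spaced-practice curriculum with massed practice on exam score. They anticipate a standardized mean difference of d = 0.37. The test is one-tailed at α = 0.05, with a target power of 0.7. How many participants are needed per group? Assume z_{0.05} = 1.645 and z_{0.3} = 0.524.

For two independent groups with equal n: n = 2·((z_{α} + z_β) / d)².
z_{α} + z_β = 1.645 + 0.524 = 2.169.
n = 2 × (2.169 / 0.37)² = 2 × 5.862² = 2 × 34.36 = 68.7.
Round up to the next whole participant.

n = 69 per group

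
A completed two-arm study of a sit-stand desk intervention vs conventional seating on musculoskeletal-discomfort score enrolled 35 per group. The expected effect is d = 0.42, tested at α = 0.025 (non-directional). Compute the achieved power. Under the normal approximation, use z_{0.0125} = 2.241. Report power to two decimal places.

For two equal groups, power = Φ(d·√(n/2) − z_{α/2}).
d·√(n/2) = 0.42 × √(35/2) = 0.42 × 4.183 = 1.757.
z_β = 1.757 − 2.241 = -0.484.
Power = Φ(-0.484) = 0.314.

power ≈ 0.31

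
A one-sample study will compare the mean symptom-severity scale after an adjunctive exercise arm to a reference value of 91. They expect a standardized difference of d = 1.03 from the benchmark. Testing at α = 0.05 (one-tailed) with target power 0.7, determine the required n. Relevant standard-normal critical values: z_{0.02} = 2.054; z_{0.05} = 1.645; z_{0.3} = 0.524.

n = 5

For a one-sample test: n = ((z_{α} + z_β) / d)².
z_{α} + z_β = 1.645 + 0.524 = 2.169.
n = (2.169 / 1.03)² = 2.106² = 4.43.
Round up.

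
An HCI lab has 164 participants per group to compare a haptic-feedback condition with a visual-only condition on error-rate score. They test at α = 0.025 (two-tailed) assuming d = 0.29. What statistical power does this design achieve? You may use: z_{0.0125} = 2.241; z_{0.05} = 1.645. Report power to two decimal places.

power ≈ 0.65

For two equal groups, power = Φ(d·√(n/2) − z_{α/2}).
d·√(n/2) = 0.29 × √(164/2) = 0.29 × 9.055 = 2.626.
z_β = 2.626 − 2.241 = 0.385.
Power = Φ(0.385) = 0.650.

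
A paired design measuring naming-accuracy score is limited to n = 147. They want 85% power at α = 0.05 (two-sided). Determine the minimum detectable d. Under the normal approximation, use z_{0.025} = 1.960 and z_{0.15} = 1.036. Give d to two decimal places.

For a single sample (or paired design) of n = 147: d_min = (z_{α/2} + z_β)/√n.
z-sum = 1.960 + 1.036 = 2.996.
d_min = 2.996 / √147 = 2.996 / 12.124 = 0.247.

d_min ≈ 0.25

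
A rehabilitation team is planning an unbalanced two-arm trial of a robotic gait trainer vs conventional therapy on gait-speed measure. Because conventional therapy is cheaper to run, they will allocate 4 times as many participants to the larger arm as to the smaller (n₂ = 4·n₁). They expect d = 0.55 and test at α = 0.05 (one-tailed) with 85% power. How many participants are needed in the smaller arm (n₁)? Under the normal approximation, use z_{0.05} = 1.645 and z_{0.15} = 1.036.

n₁ = 30

With allocation ratio k = n₂/n₁ = 4, Var(x̄₁−x̄₂) = σ²(1/n₁ + 1/(k·n₁)) = σ²·(k+1)/(k·n₁).
So n₁ = (1 + 1/k)·((z_{α} + z_β)/d)² = 1.250 × (2.681/0.55)².
n₁ = 1.250 × 23.76 = 29.7.
Round up: n₁ = 30, giving n₂ = 4 × 30 = 120.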